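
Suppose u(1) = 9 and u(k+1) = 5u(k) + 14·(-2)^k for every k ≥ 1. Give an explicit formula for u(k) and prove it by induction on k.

Claim: u(k) = 5^k − 2·(-2)^k.

Base case: u(1) = 9, and 5^1 − 2·(-2)^1 = 5 + 4 = 9.
Assume u(m) = 5^m − 2·(-2)^m for some m ≥ 1.
Then u(m+1) = 5u(m) + 14·(-2)^m = 5·(5^m − 2·(-2)^m) + 14·(-2)^m = 5^{m+1} − 10·(-2)^m + 14·(-2)^m = 5^{m+1} + 4·(-2)^m = 5^{m+1} − 2·(-2)^{m+1}.
This completes the inductive step, so u(k) = 5^k − 2·(-2)^k for all k ≥ 1.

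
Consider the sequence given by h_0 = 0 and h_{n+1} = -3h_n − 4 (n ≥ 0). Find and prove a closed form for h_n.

Claim: h_n = (-3)^n − 1.

Base case: h_0 = 0, and (-3)^0 − 1 = 1 − 1 = 0.
Assume h_j = (-3)^j − 1 for some j ≥ 0.
Then h_{j+1} = -3h_j − 4 = -3·((-3)^j − 1) − 4 = -3·(-3)^j + 3 − 4 = (-3)^{j+1} − 1.
So the formula holds for j+1, and by induction h_n = (-3)^n − 1 for all n ≥ 0.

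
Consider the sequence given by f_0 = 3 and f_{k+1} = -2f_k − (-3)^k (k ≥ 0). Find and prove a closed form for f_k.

Claim: f_k = 2·(-2)^k + (-3)^k.

Base case: f_0 = 3, and 2·(-2)^0 + (-3)^0 = 2 + 1 = 3.
Assume f_r = 2·(-2)^r + (-3)^r for some r ≥ 0.
Then f_{r+1} = -2f_r − (-3)^r = -2·(2·(-2)^r + (-3)^r) − (-3)^r = 2·(-2)^{r+1} − 2·(-3)^r − (-3)^r = 2·(-2)^{r+1} − 3·(-3)^r = 2·(-2)^{r+1} + (-3)^{r+1}.
By induction, f_k = 2·(-2)^k + (-3)^k for all k ≥ 0.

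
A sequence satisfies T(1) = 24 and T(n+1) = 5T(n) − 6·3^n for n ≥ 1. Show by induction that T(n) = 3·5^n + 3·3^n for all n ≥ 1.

Base case: T(1) = 24, and 3·5^1 + 3·3^1 = 15 + 9 = 24.
Assume T(r) = 3·5^r + 3·3^r for some r ≥ 1.
Then T(r+1) = 5T(r) − 6·3^r = 5·(3·5^r + 3·3^r) − 6·3^r = 3·5^{r+1} + 15·3^r − 6·3^r = 3·5^{r+1} + 9·3^r = 3·5^{r+1} + 3·3^{r+1}.
Hence T(n) = 3·5^n + 3·3^n for every n ≥ 1, by induction.

T(n) = 3·5^n + 3·3^n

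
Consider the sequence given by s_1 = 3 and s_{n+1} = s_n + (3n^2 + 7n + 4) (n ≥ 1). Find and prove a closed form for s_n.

Claim: s_n = n^3 + 2n^2 + n − 1.

Base case: s_1 = 3, and 1^3 + 2·1^2 + 1 − 1 = 3.
Assume s_r = r^3 + 2r^2 + r − 1.
Then s_{r+1} = s_r + (3r^2 + 7r + 4) = (r^3 + 2r^2 + r − 1) + (3r^2 + 7r + 4) = r^3 + 5r^2 + 8r + 3,
and (r+1)^3 + 2·(r+1)^2 + (r+1) − 1 = r^3 + 5r^2 + 8r + 3.
This completes the inductive step, so s_n = n^3 + 2n^2 + n − 1 for all n ≥ 1.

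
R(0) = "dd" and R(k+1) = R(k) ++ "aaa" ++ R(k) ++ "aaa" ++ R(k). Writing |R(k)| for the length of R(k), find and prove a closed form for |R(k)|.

Claim: |R(k)| = 5·3^k − 3.

Base case: |R(0)| = 2, and 5·3^0 − 3 = 2.
Assume |R(m)| = 5·3^m − 3.
Then |R(m+1)| = 3|R(m)| + 6 = 3(5·3^m − 3) + 6 = 5·3^{m+1} − 9 + 6 = 5·3^{m+1} − 3.
By induction, |R(k)| = 5·3^k − 3 for all k ≥ 0.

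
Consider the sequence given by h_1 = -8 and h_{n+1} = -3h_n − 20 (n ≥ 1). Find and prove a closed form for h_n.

Claim: h_n = (-3)^n − 5.

Base case: h_1 = -8, and (-3)^1 − 5 = -3 − 5 = -8.
Assume h_r = (-3)^r − 5 for some r ≥ 1.
Then h_{r+1} = -3h_r − 20 = -3·((-3)^r − 5) − 20 = -3·(-3)^r + 15 − 20 = (-3)^{r+1} − 5.
So the formula holds for r+1, and by induction h_n = (-3)^n − 5 for all n ≥ 1.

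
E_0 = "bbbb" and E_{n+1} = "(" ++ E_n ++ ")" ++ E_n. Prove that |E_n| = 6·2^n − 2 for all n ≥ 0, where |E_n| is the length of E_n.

Base case: |E_0| = 4, and 6·2^0 − 2 = 4.
Assume |E_m| = 6·2^m − 2.
Then |E_{m+1}| = 1 + |E_m| + 1 + |E_m| = 2|E_m| + 2 = 2(6·2^m − 2) + 2 = 6·2^{m+1} − 4 + 2 = 6·2^{m+1} − 2.
Hence |E_n| = 6·2^n − 2 for every n ≥ 0, by induction.

|E_n| = 6·2^n − 2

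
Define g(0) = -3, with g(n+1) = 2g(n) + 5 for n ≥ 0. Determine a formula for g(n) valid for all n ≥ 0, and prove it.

Claim: g(n) = 2^{n+1} − 5.

Base case: g(0) = -3, and 2^{0+1} − 5 = 2 − 5 = -3.
Assume g(j) = 2^{j+1} − 5 for some j ≥ 0.
Then g(j+1) = 2g(j) + 5 = 2·(2^{j+1} − 5) + 5 = 2^{j+2} − 10 + 5 = 2^{j+2} − 5.
Hence g(n) = 2^{n+1} − 5 for every n ≥ 0, by induction.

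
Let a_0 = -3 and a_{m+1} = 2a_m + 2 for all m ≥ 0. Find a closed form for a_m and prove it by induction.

Claim: a_m = -2^m − 2.

Base case: a_0 = -3, and -2^0 − 2 = -1 − 2 = -3.
Assume a_j = -2^j − 2 for some j ≥ 0.
Then a_{j+1} = 2a_j + 2 = 2·(-2^j − 2) + 2 = -2^{j+1} − 4 + 2 = -2^{j+1} − 2.
This completes the inductive step, so a_m = -2^m − 2 for all m ≥ 0.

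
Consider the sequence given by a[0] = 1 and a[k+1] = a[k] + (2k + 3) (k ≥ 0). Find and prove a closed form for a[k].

Claim: a[k] = k^2 + 2k + 1.

Base case: a[0] = 1, and 0^2 + 2·0 + 1 = 1.
Assume a[m] = m^2 + 2m + 1.
Then a[m+1] = a[m] + (2m + 3) = (m^2 + 2m + 1) + (2m + 3) = m^2 + 4m + 4,
and (m+1)^2 + 2·(m+1) + 1 = m^2 + 4m + 4.
Hence a[k] = k^2 + 2k + 1 for every k ≥ 0, by induction.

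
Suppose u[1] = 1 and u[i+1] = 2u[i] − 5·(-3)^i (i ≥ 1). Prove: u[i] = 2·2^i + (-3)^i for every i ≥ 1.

Base case: u[1] = 1, and 2·2^1 + (-3)^1 = 4 − 3 = 1.
Assume u[k] = 2·2^k + (-3)^k for some k ≥ 1.
Then u[k+1] = 2u[k] − 5·(-3)^k = 2·(2·2^k + (-3)^k) − 5·(-3)^k = 2·2^{k+1} + 2·(-3)^k − 5·(-3)^k = 2·2^{k+1} − 3·(-3)^k = 2·2^{k+1} + (-3)^{k+1}.
By induction, u[i] = 2·2^i + (-3)^i for all i ≥ 1.

u[i] = 2·2^i + (-3)^i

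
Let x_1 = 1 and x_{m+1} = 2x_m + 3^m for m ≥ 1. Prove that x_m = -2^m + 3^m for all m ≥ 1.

Base case: x_1 = 1, and -2^1 + 3^1 = -2 + 3 = 1.
Assume x_k = -2^k + 3^k for some k ≥ 1.
Then x_{k+1} = 2x_k + 3^k = 2·(-2^k + 3^k) + 3^k = -2^{k+1} + 2·3^k + 3^k = -2^{k+1} + 3·3^k = -2^{k+1} + 3^{k+1}.
This completes the inductive step, so x_m = -2^m + 3^m for all m ≥ 1.

x_m = -2^m + 3^m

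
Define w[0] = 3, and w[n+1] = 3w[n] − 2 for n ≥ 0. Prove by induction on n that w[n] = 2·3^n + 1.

Base case: w[0] = 3, and 2·3^0 + 1 = 2 + 1 = 3.
Assume w[j] = 2·3^j + 1 for some j ≥ 0.
Then w[j+1] = 3w[j] − 2 = 3·(2·3^j + 1) − 2 = 6·3^j + 3 − 2 = 2·3^{j+1} + 1.
So the formula holds for j+1, and by induction w[n] = 2·3^n + 1 for all n ≥ 0.

w[n] = 2·3^n + 1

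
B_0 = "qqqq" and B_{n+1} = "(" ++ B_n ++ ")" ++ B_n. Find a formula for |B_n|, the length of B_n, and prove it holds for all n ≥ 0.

Claim: |B_n| = 6·2^n − 2.

Base case: |B_0| = 4, and 6·2^0 − 2 = 4.
Assume |B_j| = 6·2^j − 2.
Then |B_{j+1}| = 1 + |B_j| + 1 + |B_j| = 2|B_j| + 2 = 2(6·2^j − 2) + 2 = 6·2^{j+1} − 4 + 2 = 6·2^{j+1} − 2.
Hence |B_n| = 6·2^n − 2 for every n ≥ 0, by induction.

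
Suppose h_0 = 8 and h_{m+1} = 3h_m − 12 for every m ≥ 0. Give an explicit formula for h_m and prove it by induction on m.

Claim: h_m = 2·3^m + 6.

Base case: h_0 = 8, and 2·3^0 + 6 = 2 + 6 = 8.
Assume h_k = 2·3^k + 6 for some k ≥ 0.
Then h_{k+1} = 3h_k − 12 = 3·(2·3^k + 6) − 12 = 6·3^k + 18 − 12 = 2·3^{k+1} + 6.
Hence h_m = 2·3^m + 6 for every m ≥ 0, by induction.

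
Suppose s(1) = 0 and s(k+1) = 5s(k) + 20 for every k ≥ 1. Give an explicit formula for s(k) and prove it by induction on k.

Claim: s(k) = 5^k − 5.

Base case: s(1) = 0, and 5^1 − 5 = 5 − 5 = 0.
Assume s(m) = 5^m − 5 for some m ≥ 1.
Then s(m+1) = 5s(m) + 20 = 5·(5^m − 5) + 20 = 5^{m+1} − 25 + 20 = 5^{m+1} − 5.
Hence s(k) = 5^k − 5 for every k ≥ 1, by induction.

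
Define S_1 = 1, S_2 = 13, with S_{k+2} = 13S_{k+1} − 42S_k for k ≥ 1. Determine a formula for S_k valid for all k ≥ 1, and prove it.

Claim: S_k = 7^k − 6^k.

Base cases: S_1 = 1 and 7^1 − 6^1 = 1; S_2 = 13 and 7^2 − 6^2 = 13.
Assume S_j = 7^j − 6^j for all 1 ≤ j ≤ m, where m ≥ 2.
Then S_{m+1} = 13S_m − 42S_{m−1} = 13·(7^m − 6^m) − 42·(7^{m−1} − 6^{m−1}) = (13·7 − 42)7^{m−1} − (13·6 − 42)6^{m−1} = 49·7^{m−1} − 36·6^{m−1} = 7^{m+1} − 6^{m+1}.
By strong induction, S_k = 7^k − 6^k for all k ≥ 1.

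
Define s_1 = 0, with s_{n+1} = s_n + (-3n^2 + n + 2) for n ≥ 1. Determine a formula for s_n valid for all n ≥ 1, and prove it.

Claim: s_n = -n^3 + 2n^2 + n − 2.

Base case: s_1 = 0, and -1^3 + 2·1^2 + 1 − 2 = 0.
Assume s_j = -j^3 + 2j^2 + j − 2.
Then s_{j+1} = s_j + (-3j^2 + j + 2) = (-j^3 + 2j^2 + j − 2) + (-3j^2 + j + 2) = -j^3 − j^2 + 2j,
and -(j+1)^3 + 2·(j+1)^2 + (j+1) − 2 = -j^3 − j^2 + 2j.
Hence s_n = -n^3 + 2n^2 + n − 2 for every n ≥ 1, by induction.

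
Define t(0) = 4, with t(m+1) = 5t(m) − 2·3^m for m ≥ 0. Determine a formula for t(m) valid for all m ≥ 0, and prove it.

Claim: t(m) = 3·5^m + 3^m.

Base case: t(0) = 4, and 3·5^0 + 3^0 = 3 + 1 = 4.
Assume t(k) = 3·5^k + 3^k for some k ≥ 0.
Then t(k+1) = 5t(k) − 2·3^k = 5·(3·5^k + 3^k) − 2·3^k = 3·5^{k+1} + 5·3^k − 2·3^k = 3·5^{k+1} + 3·3^k = 3·5^{k+1} + 3^{k+1}.
By induction, t(m) = 3·5^m + 3^m for all m ≥ 0.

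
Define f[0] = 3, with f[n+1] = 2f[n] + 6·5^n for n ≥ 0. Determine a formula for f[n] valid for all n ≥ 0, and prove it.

Claim: f[n] = 2^n + 2·5^n.

Base case: f[0] = 3, and 2^0 + 2·5^0 = 1 + 2 = 3.
Assume f[m] = 2^m + 2·5^m for some m ≥ 0.
Then f[m+1] = 2f[m] + 6·5^m = 2·(2^m + 2·5^m) + 6·5^m = 2^{m+1} + 4·5^m + 6·5^m = 2^{m+1} + 10·5^m = 2^{m+1} + 2·5^{m+1}.
This completes the inductive step, so f[n] = 2^n + 2·5^n for all n ≥ 0.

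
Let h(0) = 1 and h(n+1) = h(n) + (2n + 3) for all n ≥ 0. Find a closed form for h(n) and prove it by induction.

Claim: h(n) = n^2 + 2n + 1.

Base case: h(0) = 1, and 0^2 + 2·0 + 1 = 1.
Assume h(r) = r^2 + 2r + 1.
Then h(r+1) = h(r) + (2r + 3) = (r^2 + 2r + 1) + (2r + 3) = r^2 + 4r + 4,
and (r+1)^2 + 2·(r+1) + 1 = r^2 + 4r + 4.
This completes the inductive step, so h(n) = n^2 + 2n + 1 for all n ≥ 0.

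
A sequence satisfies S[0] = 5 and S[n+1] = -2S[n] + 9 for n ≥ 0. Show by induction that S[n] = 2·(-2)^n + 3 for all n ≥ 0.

Base case: S[0] = 5, and 2·(-2)^0 + 3 = 2 + 3 = 5.
Assume S[m] = 2·(-2)^m + 3 for some m ≥ 0.
Then S[m+1] = -2S[m] + 9 = -2·(2·(-2)^m + 3) + 9 = -4·(-2)^m − 6 + 9 = 2·(-2)^{m+1} + 3.
Hence S[n] = 2·(-2)^n + 3 for every n ≥ 0, by induction.

S[n] = 2·(-2)^n + 3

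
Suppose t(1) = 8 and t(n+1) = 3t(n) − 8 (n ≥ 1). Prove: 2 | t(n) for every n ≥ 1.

Base case: t(1) = 8 = 2·4, so 2 | t(1).
Assume 2 | t(m), so t(m) = 2s for some integer s.
Then t(m+1) = 3t(m) − 8 = 3·(2s) − 8 = 2(3s − 4), so 2 | t(m+1).
This completes the inductive step, so 2 | t(n) for all n ≥ 1.

2 | t(n)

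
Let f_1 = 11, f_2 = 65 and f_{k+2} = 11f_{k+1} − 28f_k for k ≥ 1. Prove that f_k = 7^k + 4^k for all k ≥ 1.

Base cases: f_1 = 11 and 7^1 + 4^1 = 11; f_2 = 65 and 7^2 + 4^2 = 65.
Assume f_j = 7^j + 4^j for all 1 ≤ j ≤ m, where m ≥ 2.
Then f_{m+1} = 11f_m − 28f_{m−1} = 11·(7^m + 4^m) − 28·(7^{m−1} + 4^{m−1}) = (11·7 − 28)7^{m−1} + (11·4 − 28)4^{m−1} = 49·7^{m−1} + 16·4^{m−1} = 7^{m+1} + 4^{m+1}.
So the formula holds for m+1, and by strong induction f_k = 7^k + 4^k for all k ≥ 1.

f_k = 7^k + 4^k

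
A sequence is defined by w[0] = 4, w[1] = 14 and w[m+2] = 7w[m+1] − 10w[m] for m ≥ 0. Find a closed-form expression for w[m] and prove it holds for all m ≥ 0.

Claim: w[m] = 2·5^m + 2·2^m.

Base cases: w[0] = 4 and 2·5^0 + 2·2^0 = 4; w[1] = 14 and 2·5^1 + 2·2^1 = 14.
Assume w[j] = 2·5^j + 2·2^j for all 0 ≤ j ≤ r, where r ≥ 1.
Then w[r+1] = 7w[r] − 10w[r−1] = 7·(2·5^r + 2·2^r) − 10·(2·5^{r−1} + 2·2^{r−1}) = 2·(7·5 − 10)5^{r−1} + 2·(7·2 − 10)2^{r−1} = 50·5^{r−1} + 8·2^{r−1} = 2·5^{r+1} + 2·2^{r+1}.
This completes the inductive step, so w[m] = 2·5^m + 2·2^m for all m ≥ 0.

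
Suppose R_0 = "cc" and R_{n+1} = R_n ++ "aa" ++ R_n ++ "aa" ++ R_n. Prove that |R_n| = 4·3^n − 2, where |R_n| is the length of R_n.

Base case: |R_0| = 2, and 4·3^0 − 2 = 2.
Assume |R_k| = 4·3^k − 2.
Then |R_{k+1}| = 3|R_k| + 4 = 3(4·3^k − 2) + 4 = 4·3^{k+1} − 6 + 4 = 4·3^{k+1} − 2.
Hence |R_n| = 4·3^n − 2 for every n ≥ 0, by induction.

|R_n| = 4·3^n − 2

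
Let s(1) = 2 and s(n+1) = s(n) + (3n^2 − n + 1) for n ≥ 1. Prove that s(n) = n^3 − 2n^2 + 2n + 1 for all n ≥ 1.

Base case: s(1) = 2, and 1^3 − 2·1^2 + 2·1 + 1 = 2.
Assume s(k) = k^3 − 2k^2 + 2k + 1.
Then s(k+1) = s(k) + (3k^2 − k + 1) = (k^3 − 2k^2 + 2k + 1) + (3k^2 − k + 1) = k^3 + k^2 + k + 2,
and (k+1)^3 − 2·(k+1)^2 + 2·(k+1) + 1 = k^3 + k^2 + k + 2.
This completes the inductive step, so s(n) = n^3 − 2n^2 + 2n + 1 for all n ≥ 1.

s(n) = n^3 − 2n^2 + 2n + 1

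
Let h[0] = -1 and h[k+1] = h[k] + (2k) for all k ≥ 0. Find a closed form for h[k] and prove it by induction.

Claim: h[k] = k^2 − k − 1.

Base case: h[0] = -1, and 0^2 − 0 − 1 = -1.
Assume h[j] = j^2 − j − 1.
Then h[j+1] = h[j] + (2j) = (j^2 − j − 1) + (2j) = j^2 + j − 1,
and (j+1)^2 − (j+1) − 1 = j^2 + j − 1.
This completes the inductive step, so h[k] = k^2 − k − 1 for all k ≥ 0.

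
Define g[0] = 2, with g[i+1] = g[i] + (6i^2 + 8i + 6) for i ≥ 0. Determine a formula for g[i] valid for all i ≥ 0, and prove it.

Claim: g[i] = 2i^3 + i^2 + 3i + 2.

Base case: g[0] = 2, and 2·0^3 + 0^2 + 3·0 + 2 = 2.
Assume g[m] = 2m^3 + m^2 + 3m + 2.
Then g[m+1] = g[m] + (6m^2 + 8m + 6) = (2m^3 + m^2 + 3m + 2) + (6m^2 + 8m + 6) = 2m^3 + 7m^2 + 11m + 8,
and 2·(m+1)^3 + (m+1)^2 + 3·(m+1) + 2 = 2m^3 + 7m^2 + 11m + 8.
By induction, g[i] = 2i^3 + i^2 + 3i + 2 for all i ≥ 0.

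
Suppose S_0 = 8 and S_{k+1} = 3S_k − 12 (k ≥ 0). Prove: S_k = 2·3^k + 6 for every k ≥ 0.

Base case: S_0 = 8, and 2·3^0 + 6 = 2 + 6 = 8.
Assume S_r = 2·3^r + 6 for some r ≥ 0.
Then S_{r+1} = 3S_r − 12 = 3·(2·3^r + 6) − 12 = 6·3^r + 18 − 12 = 2·3^{r+1} + 6.
This completes the inductive step, so S_k = 2·3^k + 6 for all k ≥ 0.

S_k = 2·3^k + 6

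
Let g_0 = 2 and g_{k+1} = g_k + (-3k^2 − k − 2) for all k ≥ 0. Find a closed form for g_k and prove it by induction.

Claim: g_k = -k^3 + k^2 − 2k + 2.

Base case: g_0 = 2, and -0^3 + 0^2 − 2·0 + 2 = 2.
Assume g_r = -r^3 + r^2 − 2r + 2.
Then g_{r+1} = g_r + (-3r^2 − r − 2) = (-r^3 + r^2 − 2r + 2) + (-3r^2 − r − 2) = -r^3 − 2r^2 − 3r,
and -(r+1)^3 + (r+1)^2 − 2·(r+1) + 2 = -r^3 − 2r^2 − 3r.
Hence g_k = -k^3 + k^2 − 2k + 2 for every k ≥ 0, by induction.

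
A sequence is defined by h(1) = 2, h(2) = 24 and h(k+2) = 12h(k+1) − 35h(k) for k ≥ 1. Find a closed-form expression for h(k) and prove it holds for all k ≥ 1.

Claim: h(k) = 7^k − 5^k.

Base cases: h(1) = 2 and 7^1 − 5^1 = 2; h(2) = 24 and 7^2 − 5^2 = 24.
Assume h(j) = 7^j − 5^j for all 1 ≤ j ≤ r, where r ≥ 2.
Then h(r+1) = 12h(r) − 35h(r−1) = 12·(7^r − 5^r) − 35·(7^{r−1} − 5^{r−1}) = (12·7 − 35)7^{r−1} − (12·5 − 35)5^{r−1} = 49·7^{r−1} − 25·5^{r−1} = 7^{r+1} − 5^{r+1}.
So the formula holds for r+1, and by strong induction h(k) = 7^k − 5^k for all k ≥ 1.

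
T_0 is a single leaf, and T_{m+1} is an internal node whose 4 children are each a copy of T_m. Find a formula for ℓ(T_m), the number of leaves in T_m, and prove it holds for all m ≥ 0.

Claim: ℓ(T_m) = 4^m.

Base case: ℓ(T_0) = 1, and 4^0 = 1.
Assume ℓ(T_r) = 4^r.
Then ℓ(T_{r+1}) = 4·ℓ(T_r) = 4·4^r = 4^{r+1}.
This completes the inductive step, so ℓ(T_m) = 4^m for all m ≥ 0.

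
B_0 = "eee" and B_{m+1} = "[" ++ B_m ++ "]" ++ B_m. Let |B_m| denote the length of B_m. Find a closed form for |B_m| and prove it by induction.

Claim: |B_m| = 5·2^m − 2.

Base case: |B_0| = 3, and 5·2^0 − 2 = 3.
Assume |B_r| = 5·2^r − 2.
Then |B_{r+1}| = 1 + |B_r| + 1 + |B_r| = 2|B_r| + 2 = 2(5·2^r − 2) + 2 = 5·2^{r+1} − 4 + 2 = 5·2^{r+1} − 2.
This completes the inductive step, so |B_m| = 5·2^m − 2 for all m ≥ 0.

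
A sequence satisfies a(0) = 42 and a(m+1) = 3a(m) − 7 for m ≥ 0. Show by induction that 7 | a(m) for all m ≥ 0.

Base case: a(0) = 42 = 7·6, so 7 | a(0).
Assume 7 | a(j), so a(j) = 7t for some integer t.
Then a(j+1) = 3a(j) − 7 = 3·(7t) − 7 = 7(3t − 1), so 7 | a(j+1).
Hence 7 | a(m) for every m ≥ 0, by induction.

7 | a(m)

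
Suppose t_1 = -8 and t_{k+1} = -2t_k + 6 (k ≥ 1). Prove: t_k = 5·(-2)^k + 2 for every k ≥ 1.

Base case: t_1 = -8, and 5·(-2)^1 + 2 = -10 + 2 = -8.
Assume t_j = 5·(-2)^j + 2 for some j ≥ 1.
Then t_{j+1} = -2t_j + 6 = -2·(5·(-2)^j + 2) + 6 = -10·(-2)^j − 4 + 6 = 5·(-2)^{j+1} + 2.
By induction, t_k = 5·(-2)^k + 2 for all k ≥ 1.

t_k = 5·(-2)^k + 2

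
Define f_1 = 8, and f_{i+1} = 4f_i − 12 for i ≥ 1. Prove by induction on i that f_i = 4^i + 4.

Base case: f_1 = 8, and 4^1 + 4 = 4 + 4 = 8.
Assume f_m = 4^m + 4 for some m ≥ 1.
Then f_{m+1} = 4f_m − 12 = 4·(4^m + 4) − 12 = 4^{m+1} + 16 − 12 = 4^{m+1} + 4.
So the formula holds for m+1, and by induction f_i = 4^i + 4 for all i ≥ 1.

f_i = 4^i + 4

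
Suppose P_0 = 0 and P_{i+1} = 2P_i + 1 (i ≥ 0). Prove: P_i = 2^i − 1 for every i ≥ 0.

Base case: P_0 = 0, and 2^0 − 1 = 1 − 1 = 0.
Assume P_j = 2^j − 1 for some j ≥ 0.
Then P_{j+1} = 2P_j + 1 = 2·(2^j − 1) + 1 = 2^{j+1} − 2 + 1 = 2^{j+1} − 1.
So the formula holds for j+1, and by induction P_i = 2^i − 1 for all i ≥ 0.

P_i = 2^i − 1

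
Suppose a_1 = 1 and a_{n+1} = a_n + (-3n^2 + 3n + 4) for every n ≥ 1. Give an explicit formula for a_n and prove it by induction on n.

Claim: a_n = -n^3 + 3n^2 + 2n − 3.

Base case: a_1 = 1, and -1^3 + 3·1^2 + 2·1 − 3 = 1.
Assume a_j = -j^3 + 3j^2 + 2j − 3.
Then a_{j+1} = a_j + (-3j^2 + 3j + 4) = (-j^3 + 3j^2 + 2j − 3) + (-3j^2 + 3j + 4) = -j^3 + 5j + 1,
and -(j+1)^3 + 3·(j+1)^2 + 2·(j+1) − 3 = -j^3 + 5j + 1.
This completes the inductive step, so a_n = -n^3 + 3n^2 + 2n − 3 for all n ≥ 1.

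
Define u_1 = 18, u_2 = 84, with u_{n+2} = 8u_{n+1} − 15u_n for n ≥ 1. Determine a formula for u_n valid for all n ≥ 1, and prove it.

Claim: u_n = 3·5^n + 3^n.

Base cases: u_1 = 18 and 3·5^1 + 3^1 = 18; u_2 = 84 and 3·5^2 + 3^2 = 84.
Assume u_j = 3·5^j + 3^j for all 1 ≤ j ≤ r, where r ≥ 2.
Then u_{r+1} = 8u_r − 15u_{r−1} = 8·(3·5^r + 3^r) − 15·(3·5^{r−1} + 3^{r−1}) = 3·(8·5 − 15)5^{r−1} + (8·3 − 15)3^{r−1} = 75·5^{r−1} + 9·3^{r−1} = 3·5^{r+1} + 3^{r+1}.
By strong induction, u_n = 3·5^n + 3^n for all n ≥ 1.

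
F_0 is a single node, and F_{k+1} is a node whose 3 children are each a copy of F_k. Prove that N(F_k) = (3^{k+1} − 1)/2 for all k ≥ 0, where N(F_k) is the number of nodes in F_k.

Base case: N(F_0) = 1, and (3^{0+1} − 1)/2 = 1.
Assume N(F_j) = (3^{j+1} − 1)/2.
Then N(F_{j+1}) = 1 + 3N(F_j) = 1 + 3·(3^{j+1} − 1)/2 = 1 + (3^{j+2} − 3)/2 = (2 + 3^{j+2} − 3)/2 = (3^{j+2} − 1)/2.
This completes the inductive step, so N(F_k) = (3^{k+1} − 1)/2 for all k ≥ 0.

N(F_k) = (3^{k+1} − 1)/2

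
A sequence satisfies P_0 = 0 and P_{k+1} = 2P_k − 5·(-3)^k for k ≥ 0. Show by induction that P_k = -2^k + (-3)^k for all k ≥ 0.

Base case: P_0 = 0, and -2^0 + (-3)^0 = -1 + 1 = 0.
Assume P_m = -2^m + (-3)^m for some m ≥ 0.
Then P_{m+1} = 2P_m − 5·(-3)^m = 2·(-2^m + (-3)^m) − 5·(-3)^m = -2^{m+1} + 2·(-3)^m − 5·(-3)^m = -2^{m+1} − 3·(-3)^m = -2^{m+1} + (-3)^{m+1}.
So the formula holds for m+1, and by induction P_k = -2^k + (-3)^k for all k ≥ 0.

P_k = -2^k + (-3)^k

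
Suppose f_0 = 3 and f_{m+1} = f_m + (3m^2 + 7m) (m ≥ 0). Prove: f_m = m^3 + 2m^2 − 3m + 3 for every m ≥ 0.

Base case: f_0 = 3, and 0^3 + 2·0^2 − 3·0 + 3 = 3.
Assume f_r = r^3 + 2r^2 − 3r + 3.
Then f_{r+1} = f_r + (3r^2 + 7r) = (r^3 + 2r^2 − 3r + 3) + (3r^2 + 7r) = r^3 + 5r^2 + 4r + 3,
and (r+1)^3 + 2·(r+1)^2 − 3·(r+1) + 3 = r^3 + 5r^2 + 4r + 3.
By induction, f_m = m^3 + 2m^2 − 3m + 3 for all m ≥ 0.

f_m = m^3 + 2m^2 − 3m + 3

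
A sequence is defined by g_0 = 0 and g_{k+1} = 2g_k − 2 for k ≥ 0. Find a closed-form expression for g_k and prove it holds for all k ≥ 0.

Claim: g_k = -2^{k+1} + 2.

Base case: g_0 = 0, and -2^{0+1} + 2 = -2 + 2 = 0.
Assume g_r = -2^{r+1} + 2 for some r ≥ 0.
Then g_{r+1} = 2g_r − 2 = 2·(-2^{r+1} + 2) − 2 = -2^{r+2} + 4 − 2 = -2^{r+2} + 2.
By induction, g_k = -2^{k+1} + 2 for all k ≥ 0.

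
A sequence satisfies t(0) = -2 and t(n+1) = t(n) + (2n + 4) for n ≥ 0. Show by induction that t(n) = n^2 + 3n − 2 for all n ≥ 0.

Base case: t(0) = -2, and 0^2 + 3·0 − 2 = -2.
Assume t(r) = r^2 + 3r − 2.
Then t(r+1) = t(r) + (2r + 4) = (r^2 + 3r − 2) + (2r + 4) = r^2 + 5r + 2,
and (r+1)^2 + 3·(r+1) − 2 = r^2 + 5r + 2.
By induction, t(n) = n^2 + 3n − 2 for all n ≥ 0.

t(n) = n^2 + 3n − 2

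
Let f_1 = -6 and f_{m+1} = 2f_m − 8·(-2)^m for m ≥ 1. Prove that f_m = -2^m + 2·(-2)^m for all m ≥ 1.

Base case: f_1 = -6, and -2^1 + 2·(-2)^1 = -2 − 4 = -6.
Assume f_k = -2^k + 2·(-2)^k for some k ≥ 1.
Then f_{k+1} = 2f_k − 8·(-2)^k = 2·(-2^k + 2·(-2)^k) − 8·(-2)^k = -2^{k+1} + 4·(-2)^k − 8·(-2)^k = -2^{k+1} − 4·(-2)^k = -2^{k+1} + 2·(-2)^{k+1}.
So the formula holds for k+1, and by induction f_m = -2^m + 2·(-2)^m for all m ≥ 1.

f_m = -2^m + 2·(-2)^m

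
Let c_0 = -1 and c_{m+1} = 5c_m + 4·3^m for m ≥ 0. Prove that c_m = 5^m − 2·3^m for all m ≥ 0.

Base case: c_0 = -1, and 5^0 − 2·3^0 = 1 − 2 = -1.
Assume c_j = 5^j − 2·3^j for some j ≥ 0.
Then c_{j+1} = 5c_j + 4·3^j = 5·(5^j − 2·3^j) + 4·3^j = 5^{j+1} − 10·3^j + 4·3^j = 5^{j+1} − 6·3^j = 5^{j+1} − 2·3^{j+1}.
Hence c_m = 5^m − 2·3^m for every m ≥ 0, by induction.

c_m = 5^m − 2·3^m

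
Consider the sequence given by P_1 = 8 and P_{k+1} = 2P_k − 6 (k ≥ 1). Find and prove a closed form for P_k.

Claim: P_k = 2^k + 6.

Base case: P_1 = 8, and 2^1 + 6 = 2 + 6 = 8.
Assume P_j = 2^j + 6 for some j ≥ 1.
Then P_{j+1} = 2P_j − 6 = 2·(2^j + 6) − 6 = 2^{j+1} + 12 − 6 = 2^{j+1} + 6.
By induction, P_k = 2^k + 6 for all k ≥ 1.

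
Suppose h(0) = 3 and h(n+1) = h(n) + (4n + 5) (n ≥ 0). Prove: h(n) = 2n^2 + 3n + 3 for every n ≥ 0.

Base case: h(0) = 3, and 2·0^2 + 3·0 + 3 = 3.
Assume h(j) = 2j^2 + 3j + 3.
Then h(j+1) = h(j) + (4j + 5) = (2j^2 + 3j + 3) + (4j + 5) = 2j^2 + 7j + 8,
and 2·(j+1)^2 + 3·(j+1) + 3 = 2j^2 + 7j + 8.
By induction, h(n) = 2n^2 + 3n + 3 for all n ≥ 0.

h(n) = 2n^2 + 3n + 3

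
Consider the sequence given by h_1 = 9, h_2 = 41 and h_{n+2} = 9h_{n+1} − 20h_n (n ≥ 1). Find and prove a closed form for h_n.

Claim: h_n = 5^n + 4^n.

Base cases: h_1 = 9 and 5^1 + 4^1 = 9; h_2 = 41 and 5^2 + 4^2 = 41.
Assume h_j = 5^j + 4^j for all 1 ≤ j ≤ r, where r ≥ 2.
Then h_{r+1} = 9h_r − 20h_{r−1} = 9·(5^r + 4^r) − 20·(5^{r−1} + 4^{r−1}) = (9·5 − 20)5^{r−1} + (9·4 − 20)4^{r−1} = 25·5^{r−1} + 16·4^{r−1} = 5^{r+1} + 4^{r+1}.
So the formula holds for r+1, and by strong induction h_n = 5^n + 4^n for all n ≥ 1.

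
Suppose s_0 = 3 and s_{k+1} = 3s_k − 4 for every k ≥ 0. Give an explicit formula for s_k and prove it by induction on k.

Claim: s_k = 3^k + 2.

Base case: s_0 = 3, and 3^0 + 2 = 1 + 2 = 3.
Assume s_m = 3^m + 2 for some m ≥ 0.
Then s_{m+1} = 3s_m − 4 = 3·(3^m + 2) − 4 = 3^{m+1} + 6 − 4 = 3^{m+1} + 2.
So the formula holds for m+1, and by induction s_k = 3^k + 2 for all k ≥ 0.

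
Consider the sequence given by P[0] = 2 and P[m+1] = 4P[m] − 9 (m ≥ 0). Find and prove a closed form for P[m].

Claim: P[m] = -4^m + 3.

Base case: P[0] = 2, and -4^0 + 3 = -1 + 3 = 2.
Assume P[k] = -4^k + 3 for some k ≥ 0.
Then P[k+1] = 4P[k] − 9 = 4·(-4^k + 3) − 9 = -4^{k+1} + 12 − 9 = -4^{k+1} + 3.
By induction, P[m] = -4^m + 3 for all m ≥ 0.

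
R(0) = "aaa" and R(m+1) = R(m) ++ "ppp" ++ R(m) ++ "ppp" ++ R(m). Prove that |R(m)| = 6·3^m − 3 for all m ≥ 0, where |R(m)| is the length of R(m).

Base case: |R(0)| = 3, and 6·3^0 − 3 = 3.
Assume |R(k)| = 6·3^k − 3.
Then |R(k+1)| = 3|R(k)| + 6 = 3(6·3^k − 3) + 6 = 6·3^{k+1} − 9 + 6 = 6·3^{k+1} − 3.
This completes the inductive step, so |R(m)| = 6·3^m − 3 for all m ≥ 0.

|R(m)| = 6·3^m − 3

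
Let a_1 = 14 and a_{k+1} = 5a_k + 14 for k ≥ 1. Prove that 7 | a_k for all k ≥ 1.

Base case: a_1 = 14 = 7·2, so 7 | a_1.
Assume 7 | a_r, so a_r = 7t for some integer t.
Then a_{r+1} = 5a_r + 14 = 5·(7t) + 14 = 7(5t + 2), so 7 | a_{r+1}.
So the property holds for r+1, and by induction 7 | a_k for all k ≥ 1.

7 | a_k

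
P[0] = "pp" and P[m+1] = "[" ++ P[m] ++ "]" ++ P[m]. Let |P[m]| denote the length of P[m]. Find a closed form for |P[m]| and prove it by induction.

Claim: |P[m]| = 2^{m+2} − 2.

Base case: |P[0]| = 2, and 2^{0+2} − 2 = 2.
Assume |P[j]| = 2^{j+2} − 2.
Then |P[j+1]| = 1 + |P[j]| + 1 + |P[j]| = 2|P[j]| + 2 = 2(2^{j+2} − 2) + 2 = 2^{j+3} − 4 + 2 = 2^{j+3} − 2.
By induction, |P[m]| = 2^{m+2} − 2 for all m ≥ 0.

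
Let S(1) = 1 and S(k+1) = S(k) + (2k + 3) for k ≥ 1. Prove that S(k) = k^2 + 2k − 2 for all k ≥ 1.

Base case: S(1) = 1, and 1^2 + 2·1 − 2 = 1.
Assume S(j) = j^2 + 2j − 2.
Then S(j+1) = S(j) + (2j + 3) = (j^2 + 2j − 2) + (2j + 3) = j^2 + 4j + 1,
and (j+1)^2 + 2·(j+1) − 2 = j^2 + 4j + 1.
Hence S(k) = k^2 + 2k − 2 for every k ≥ 1, by induction.

S(k) = k^2 + 2k − 2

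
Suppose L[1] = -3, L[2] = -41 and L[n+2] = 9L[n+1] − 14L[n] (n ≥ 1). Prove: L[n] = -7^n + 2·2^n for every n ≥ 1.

Base cases: L[1] = -3 and -7^1 + 2·2^1 = -3; L[2] = -41 and -7^2 + 2·2^2 = -41.
Assume L[j] = -7^j + 2·2^j for all 1 ≤ j ≤ k, where k ≥ 2.
Then L[k+1] = 9L[k] − 14L[k−1] = 9·(-7^k + 2·2^k) − 14·(-7^{k−1} + 2·2^{k−1}) = -(9·7 − 14)7^{k−1} + 2·(9·2 − 14)2^{k−1} = -49·7^{k−1} + 8·2^{k−1} = -7^{k+1} + 2·2^{k+1}.
Hence L[n] = -7^n + 2·2^n for every n ≥ 1, by strong induction.

L[n] = -7^n + 2·2^n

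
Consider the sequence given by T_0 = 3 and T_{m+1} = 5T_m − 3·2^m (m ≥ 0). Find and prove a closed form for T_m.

Claim: T_m = 2·5^m + 2^m.

Base case: T_0 = 3, and 2·5^0 + 2^0 = 2 + 1 = 3.
Assume T_k = 2·5^k + 2^k for some k ≥ 0.
Then T_{k+1} = 5T_k − 3·2^k = 5·(2·5^k + 2^k) − 3·2^k = 2·5^{k+1} + 5·2^k − 3·2^k = 2·5^{k+1} + 2·2^k = 2·5^{k+1} + 2^{k+1}.
By induction, T_m = 2·5^m + 2^m for all m ≥ 0.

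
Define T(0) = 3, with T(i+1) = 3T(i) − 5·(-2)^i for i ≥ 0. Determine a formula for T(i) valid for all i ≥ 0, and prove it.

Claim: T(i) = 2·3^i + (-2)^i.

Base case: T(0) = 3, and 2·3^0 + (-2)^0 = 2 + 1 = 3.
Assume T(r) = 2·3^r + (-2)^r for some r ≥ 0.
Then T(r+1) = 3T(r) − 5·(-2)^r = 3·(2·3^r + (-2)^r) − 5·(-2)^r = 2·3^{r+1} + 3·(-2)^r − 5·(-2)^r = 2·3^{r+1} − 2·(-2)^r = 2·3^{r+1} + (-2)^{r+1}.
Hence T(i) = 2·3^i + (-2)^i for every i ≥ 0, by induction.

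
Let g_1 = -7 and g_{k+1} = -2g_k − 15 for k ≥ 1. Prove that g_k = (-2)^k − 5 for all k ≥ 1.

Base case: g_1 = -7, and (-2)^1 − 5 = -2 − 5 = -7.
Assume g_m = (-2)^m − 5 for some m ≥ 1.
Then g_{m+1} = -2g_m − 15 = -2·((-2)^m − 5) − 15 = -2·(-2)^m + 10 − 15 = (-2)^{m+1} − 5.
This completes the inductive step, so g_k = (-2)^k − 5 for all k ≥ 1.

g_k = (-2)^k − 5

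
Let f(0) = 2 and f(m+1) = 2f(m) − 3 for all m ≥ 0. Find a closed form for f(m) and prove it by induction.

Claim: f(m) = -2^m + 3.

Base case: f(0) = 2, and -2^0 + 3 = -1 + 3 = 2.
Assume f(r) = -2^r + 3 for some r ≥ 0.
Then f(r+1) = 2f(r) − 3 = 2·(-2^r + 3) − 3 = -2^{r+1} + 6 − 3 = -2^{r+1} + 3.
By induction, f(m) = -2^m + 3 for all m ≥ 0.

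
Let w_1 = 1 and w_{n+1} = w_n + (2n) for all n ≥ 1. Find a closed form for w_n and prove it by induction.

Claim: w_n = n^2 − n + 1.

Base case: w_1 = 1, and 1^2 − 1 + 1 = 1.
Assume w_r = r^2 − r + 1.
Then w_{r+1} = w_r + (2r) = (r^2 − r + 1) + (2r) = r^2 + r + 1,
and (r+1)^2 − (r+1) + 1 = r^2 + r + 1.
This completes the inductive step, so w_n = n^2 − n + 1 for all n ≥ 1.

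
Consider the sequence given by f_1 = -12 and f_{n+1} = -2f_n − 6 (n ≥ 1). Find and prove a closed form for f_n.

Claim: f_n = 5·(-2)^n − 2.

Base case: f_1 = -12, and 5·(-2)^1 − 2 = -10 − 2 = -12.
Assume f_m = 5·(-2)^m − 2 for some m ≥ 1.
Then f_{m+1} = -2f_m − 6 = -2·(5·(-2)^m − 2) − 6 = -10·(-2)^m + 4 − 6 = 5·(-2)^{m+1} − 2.
So the formula holds for m+1, and by induction f_n = 5·(-2)^n − 2 for all n ≥ 1.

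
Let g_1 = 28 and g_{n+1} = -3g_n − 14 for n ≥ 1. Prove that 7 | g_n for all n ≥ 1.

Base case: g_1 = 28 = 7·4, so 7 | g_1.
Assume 7 | g_m, so g_m = 7t for some integer t.
Then g_{m+1} = -3g_m − 14 = -3·(7t) − 14 = 7(-3t − 2), so 7 | g_{m+1}.
So the property holds for m+1, and by induction 7 | g_n for all n ≥ 1.

7 | g_n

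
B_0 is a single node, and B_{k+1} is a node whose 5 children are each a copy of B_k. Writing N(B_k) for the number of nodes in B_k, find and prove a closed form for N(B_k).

Claim: N(B_k) = (5^{k+1} − 1)/4.

Base case: N(B_0) = 1, and (5^{0+1} − 1)/4 = 1.
Assume N(B_r) = (5^{r+1} − 1)/4.
Then N(B_{r+1}) = 1 + 5N(B_r) = 1 + 5·(5^{r+1} − 1)/4 = 1 + (5^{r+2} − 5)/4 = (4 + 5^{r+2} − 5)/4 = (5^{r+2} − 1)/4.
Hence N(B_k) = (5^{k+1} − 1)/4 for every k ≥ 0, by induction.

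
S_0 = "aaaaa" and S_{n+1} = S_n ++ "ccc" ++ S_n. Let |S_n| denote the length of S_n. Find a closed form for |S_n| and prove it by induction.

Claim: |S_n| = 2^{n+3} − 3.

Base case: |S_0| = 5, and 2^{0+3} − 3 = 5.
Assume |S_k| = 2^{k+3} − 3.
Then |S_{k+1}| = |S_k| + 3 + |S_k| = 2|S_k| + 3 = 2(2^{k+3} − 3) + 3 = 2^{k+1+3} − 6 + 3 = 2^{k+1+3} − 3.
Hence |S_n| = 2^{n+3} − 3 for every n ≥ 0, by induction.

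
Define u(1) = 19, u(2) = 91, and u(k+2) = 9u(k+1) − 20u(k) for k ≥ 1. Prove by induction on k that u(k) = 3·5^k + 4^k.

Base cases: u(1) = 19 and 3·5^1 + 4^1 = 19; u(2) = 91 and 3·5^2 + 4^2 = 91.
Assume u(j) = 3·5^j + 4^j for all 1 ≤ j ≤ m, where m ≥ 2.
Then u(m+1) = 9u(m) − 20u(m−1) = 9·(3·5^m + 4^m) − 20·(3·5^{m−1} + 4^{m−1}) = 3·(9·5 − 20)5^{m−1} + (9·4 − 20)4^{m−1} = 75·5^{m−1} + 16·4^{m−1} = 3·5^{m+1} + 4^{m+1}.
So the formula holds for m+1, and by strong induction u(k) = 3·5^k + 4^k for all k ≥ 1.

u(k) = 3·5^k + 4^k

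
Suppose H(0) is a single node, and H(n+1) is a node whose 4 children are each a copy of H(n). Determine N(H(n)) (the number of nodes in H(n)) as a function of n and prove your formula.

Claim: N(H(n)) = (4^{n+1} − 1)/3.

Base case: N(H(0)) = 1, and (4^{0+1} − 1)/3 = 1.
Assume N(H(k)) = (4^{k+1} − 1)/3.
Then N(H(k+1)) = 1 + 4N(H(k)) = 1 + 4·(4^{k+1} − 1)/3 = 1 + (4^{k+2} − 4)/3 = (3 + 4^{k+2} − 4)/3 = (4^{k+2} − 1)/3.
So the formula holds for k+1, and by induction N(H(n)) = (4^{n+1} − 1)/3 for all n ≥ 0.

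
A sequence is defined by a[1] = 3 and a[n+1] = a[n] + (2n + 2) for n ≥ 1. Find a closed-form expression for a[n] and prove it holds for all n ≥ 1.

Claim: a[n] = n^2 + n + 1.

Base case: a[1] = 3, and 1^2 + 1 + 1 = 3.
Assume a[k] = k^2 + k + 1.
Then a[k+1] = a[k] + (2k + 2) = (k^2 + k + 1) + (2k + 2) = k^2 + 3k + 3,
and (k+1)^2 + (k+1) + 1 = k^2 + 3k + 3.
Hence a[n] = n^2 + n + 1 for every n ≥ 1, by induction.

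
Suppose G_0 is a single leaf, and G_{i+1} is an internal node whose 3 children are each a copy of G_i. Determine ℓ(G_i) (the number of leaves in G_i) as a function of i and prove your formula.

Claim: ℓ(G_i) = 3^i.

Base case: ℓ(G_0) = 1, and 3^0 = 1.
Assume ℓ(G_r) = 3^r.
Then ℓ(G_{r+1}) = 3·ℓ(G_r) = 3·3^r = 3^{r+1}.
Hence ℓ(G_i) = 3^i for every i ≥ 0, by induction.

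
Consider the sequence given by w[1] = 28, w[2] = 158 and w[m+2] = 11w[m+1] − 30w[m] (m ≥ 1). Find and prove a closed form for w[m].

Claim: w[m] = 3·6^m + 2·5^m.

Base cases: w[1] = 28 and 3·6^1 + 2·5^1 = 28; w[2] = 158 and 3·6^2 + 2·5^2 = 158.
Assume w[i] = 3·6^i + 2·5^i for all 1 ≤ i ≤ j, where j ≥ 2.
Then w[j+1] = 11w[j] − 30w[j−1] = 11·(3·6^j + 2·5^j) − 30·(3·6^{j−1} + 2·5^{j−1}) = 3·(11·6 − 30)6^{j−1} + 2·(11·5 − 30)5^{j−1} = 108·6^{j−1} + 50·5^{j−1} = 3·6^{j+1} + 2·5^{j+1}.
So the formula holds for j+1, and by strong induction w[m] = 3·6^m + 2·5^m for all m ≥ 1.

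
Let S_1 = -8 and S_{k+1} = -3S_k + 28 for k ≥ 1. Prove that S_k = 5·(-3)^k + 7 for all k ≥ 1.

Base case: S_1 = -8, and 5·(-3)^1 + 7 = -15 + 7 = -8.
Assume S_j = 5·(-3)^j + 7 for some j ≥ 1.
Then S_{j+1} = -3S_j + 28 = -3·(5·(-3)^j + 7) + 28 = -15·(-3)^j − 21 + 28 = 5·(-3)^{j+1} + 7.
By induction, S_k = 5·(-3)^k + 7 for all k ≥ 1.

S_k = 5·(-3)^k + 7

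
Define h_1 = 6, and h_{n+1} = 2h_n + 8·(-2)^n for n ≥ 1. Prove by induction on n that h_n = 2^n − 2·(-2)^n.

Base case: h_1 = 6, and 2^1 − 2·(-2)^1 = 2 + 4 = 6.
Assume h_m = 2^m − 2·(-2)^m for some m ≥ 1.
Then h_{m+1} = 2h_m + 8·(-2)^m = 2·(2^m − 2·(-2)^m) + 8·(-2)^m = 2^{m+1} − 4·(-2)^m + 8·(-2)^m = 2^{m+1} + 4·(-2)^m = 2^{m+1} − 2·(-2)^{m+1}.
By induction, h_n = 2^n − 2·(-2)^n for all n ≥ 1.

h_n = 2^n − 2·(-2)^n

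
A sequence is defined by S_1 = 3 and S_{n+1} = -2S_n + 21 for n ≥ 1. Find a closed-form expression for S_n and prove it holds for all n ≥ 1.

Claim: S_n = 2·(-2)^n + 7.

Base case: S_1 = 3, and 2·(-2)^1 + 7 = -4 + 7 = 3.
Assume S_r = 2·(-2)^r + 7 for some r ≥ 1.
Then S_{r+1} = -2S_r + 21 = -2·(2·(-2)^r + 7) + 21 = -4·(-2)^r − 14 + 21 = 2·(-2)^{r+1} + 7.
By induction, S_n = 2·(-2)^n + 7 for all n ≥ 1.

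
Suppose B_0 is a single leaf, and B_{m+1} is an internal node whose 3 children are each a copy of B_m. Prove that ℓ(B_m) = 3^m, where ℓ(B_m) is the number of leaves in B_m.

Base case: ℓ(B_0) = 1, and 3^0 = 1.
Assume ℓ(B_j) = 3^j.
Then ℓ(B_{j+1}) = 3·ℓ(B_j) = 3·3^j = 3^{j+1}.
This completes the inductive step, so ℓ(B_m) = 3^m for all m ≥ 0.

ℓ(B_m) = 3^m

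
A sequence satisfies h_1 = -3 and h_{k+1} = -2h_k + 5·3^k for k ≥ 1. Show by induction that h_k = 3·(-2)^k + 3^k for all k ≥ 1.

Base case: h_1 = -3, and 3·(-2)^1 + 3^1 = -6 + 3 = -3.
Assume h_r = 3·(-2)^r + 3^r for some r ≥ 1.
Then h_{r+1} = -2h_r + 5·3^r = -2·(3·(-2)^r + 3^r) + 5·3^r = 3·(-2)^{r+1} − 2·3^r + 5·3^r = 3·(-2)^{r+1} + 3·3^r = 3·(-2)^{r+1} + 3^{r+1}.
So the formula holds for r+1, and by induction h_k = 3·(-2)^k + 3^k for all k ≥ 1.

h_k = 3·(-2)^k + 3^k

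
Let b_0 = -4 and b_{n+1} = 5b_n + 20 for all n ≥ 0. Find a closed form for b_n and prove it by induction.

Claim: b_n = 5^n − 5.

Base case: b_0 = -4, and 5^0 − 5 = 1 − 5 = -4.
Assume b_j = 5^j − 5 for some j ≥ 0.
Then b_{j+1} = 5b_j + 20 = 5·(5^j − 5) + 20 = 5^{j+1} − 25 + 20 = 5^{j+1} − 5.
So the formula holds for j+1, and by induction b_n = 5^n − 5 for all n ≥ 0.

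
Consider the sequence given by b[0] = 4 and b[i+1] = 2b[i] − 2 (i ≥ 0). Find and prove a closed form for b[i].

Claim: b[i] = 2^{i+1} + 2.

Base case: b[0] = 4, and 2^{0+1} + 2 = 2 + 2 = 4.
Assume b[m] = 2^{m+1} + 2 for some m ≥ 0.
Then b[m+1] = 2b[m] − 2 = 2·(2^{m+1} + 2) − 2 = 2^{m+2} + 4 − 2 = 2^{m+2} + 2.
This completes the inductive step, so b[i] = 2^{i+1} + 2 for all i ≥ 0.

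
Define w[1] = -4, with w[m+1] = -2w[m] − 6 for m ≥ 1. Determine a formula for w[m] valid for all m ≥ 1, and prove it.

Claim: w[m] = (-2)^m − 2.

Base case: w[1] = -4, and (-2)^1 − 2 = -2 − 2 = -4.
Assume w[r] = (-2)^r − 2 for some r ≥ 1.
Then w[r+1] = -2w[r] − 6 = -2·((-2)^r − 2) − 6 = -2·(-2)^r + 4 − 6 = (-2)^{r+1} − 2.
By induction, w[m] = (-2)^m − 2 for all m ≥ 1.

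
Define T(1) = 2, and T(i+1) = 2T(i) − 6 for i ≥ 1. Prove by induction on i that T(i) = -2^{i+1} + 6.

Base case: T(1) = 2, and -2^{1+1} + 6 = -4 + 6 = 2.
Assume T(j) = -2^{j+1} + 6 for some j ≥ 1.
Then T(j+1) = 2T(j) − 6 = 2·(-2^{j+1} + 6) − 6 = -2^{j+2} + 12 − 6 = -2^{j+2} + 6.
So the formula holds for j+1, and by induction T(i) = -2^{i+1} + 6 for all i ≥ 1.

T(i) = -2^{i+1} + 6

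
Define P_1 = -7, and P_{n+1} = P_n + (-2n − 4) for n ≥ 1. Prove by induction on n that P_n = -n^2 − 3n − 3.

Base case: P_1 = -7, and -1^2 − 3·1 − 3 = -7.
Assume P_k = -k^2 − 3k − 3.
Then P_{k+1} = P_k + (-2k − 4) = (-k^2 − 3k − 3) + (-2k − 4) = -k^2 − 5k − 7,
and -(k+1)^2 − 3·(k+1) − 3 = -k^2 − 5k − 7.
This completes the inductive step, so P_n = -n^2 − 3n − 3 for all n ≥ 1.

P_n = -n^2 − 3n − 3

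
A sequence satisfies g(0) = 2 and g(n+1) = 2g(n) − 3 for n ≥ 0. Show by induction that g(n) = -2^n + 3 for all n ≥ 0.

Base case: g(0) = 2, and -2^0 + 3 = -1 + 3 = 2.
Assume g(m) = -2^m + 3 for some m ≥ 0.
Then g(m+1) = 2g(m) − 3 = 2·(-2^m + 3) − 3 = -2^{m+1} + 6 − 3 = -2^{m+1} + 3.
By induction, g(n) = -2^n + 3 for all n ≥ 0.

g(n) = -2^n + 3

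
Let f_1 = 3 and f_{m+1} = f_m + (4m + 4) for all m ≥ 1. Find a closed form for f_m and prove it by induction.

Claim: f_m = 2m^2 + 2m − 1.

Base case: f_1 = 3, and 2·1^2 + 2·1 − 1 = 3.
Assume f_r = 2r^2 + 2r − 1.
Then f_{r+1} = f_r + (4r + 4) = (2r^2 + 2r − 1) + (4r + 4) = 2r^2 + 6r + 3,
and 2·(r+1)^2 + 2·(r+1) − 1 = 2r^2 + 6r + 3.
Hence f_m = 2m^2 + 2m − 1 for every m ≥ 1, by induction.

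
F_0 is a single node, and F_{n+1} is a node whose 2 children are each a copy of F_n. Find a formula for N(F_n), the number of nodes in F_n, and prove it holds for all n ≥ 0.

Claim: N(F_n) = 2^{n+1} − 1.

Base case: N(F_0) = 1, and 2^{0+1} − 1 = 1.
Assume N(F_m) = 2^{m+1} − 1.
Then N(F_{m+1}) = 1 + 2N(F_m) = 1 + 2(2^{m+1} − 1) = 2^{m+2} − 2 + 1 = 2^{m+2} − 1.
This completes the inductive step, so N(F_n) = 2^{n+1} − 1 for all n ≥ 0.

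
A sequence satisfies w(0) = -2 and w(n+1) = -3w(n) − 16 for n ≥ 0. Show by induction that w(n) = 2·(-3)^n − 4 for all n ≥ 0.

Base case: w(0) = -2, and 2·(-3)^0 − 4 = 2 − 4 = -2.
Assume w(j) = 2·(-3)^j − 4 for some j ≥ 0.
Then w(j+1) = -3w(j) − 16 = -3·(2·(-3)^j − 4) − 16 = -6·(-3)^j + 12 − 16 = 2·(-3)^{j+1} − 4.
So the formula holds for j+1, and by induction w(n) = 2·(-3)^n − 4 for all n ≥ 0.

w(n) = 2·(-3)^n − 4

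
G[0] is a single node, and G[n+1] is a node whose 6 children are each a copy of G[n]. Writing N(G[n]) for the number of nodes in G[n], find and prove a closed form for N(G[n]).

Claim: N(G[n]) = (6^{n+1} − 1)/5.

Base case: N(G[0]) = 1, and (6^{0+1} − 1)/5 = 1.
Assume N(G[m]) = (6^{m+1} − 1)/5.
Then N(G[m+1]) = 1 + 6N(G[m]) = 1 + 6·(6^{m+1} − 1)/5 = 1 + (6^{m+2} − 6)/5 = (5 + 6^{m+2} − 6)/5 = (6^{m+2} − 1)/5.
By induction, N(G[n]) = (6^{n+1} − 1)/5 for all n ≥ 0.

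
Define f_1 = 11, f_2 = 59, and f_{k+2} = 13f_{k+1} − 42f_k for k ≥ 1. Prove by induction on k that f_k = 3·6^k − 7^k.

Base cases: f_1 = 11 and 3·6^1 − 7^1 = 11; f_2 = 59 and 3·6^2 − 7^2 = 59.
Assume f_j = 3·6^j − 7^j for all 1 ≤ j ≤ m, where m ≥ 2.
Then f_{m+1} = 13f_m − 42f_{m−1} = 13·(3·6^m − 7^m) − 42·(3·6^{m−1} − 7^{m−1}) = 3·(13·6 − 42)6^{m−1} − (13·7 − 42)7^{m−1} = 108·6^{m−1} − 49·7^{m−1} = 3·6^{m+1} − 7^{m+1}.
By strong induction, f_k = 3·6^k − 7^k for all k ≥ 1.

f_k = 3·6^k − 7^k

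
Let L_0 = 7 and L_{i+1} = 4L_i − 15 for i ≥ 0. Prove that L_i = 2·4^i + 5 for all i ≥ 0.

Base case: L_0 = 7, and 2·4^0 + 5 = 2 + 5 = 7.
Assume L_j = 2·4^j + 5 for some j ≥ 0.
Then L_{j+1} = 4L_j − 15 = 4·(2·4^j + 5) − 15 = 8·4^j + 20 − 15 = 2·4^{j+1} + 5.
This completes the inductive step, so L_i = 2·4^i + 5 for all i ≥ 0.

L_i = 2·4^i + 5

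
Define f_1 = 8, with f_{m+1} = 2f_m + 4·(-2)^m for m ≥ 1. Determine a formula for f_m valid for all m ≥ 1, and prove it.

Claim: f_m = 3·2^m − (-2)^m.

Base case: f_1 = 8, and 3·2^1 − (-2)^1 = 6 + 2 = 8.
Assume f_k = 3·2^k − (-2)^k for some k ≥ 1.
Then f_{k+1} = 2f_k + 4·(-2)^k = 2·(3·2^k − (-2)^k) + 4·(-2)^k = 3·2^{k+1} − 2·(-2)^k + 4·(-2)^k = 3·2^{k+1} + 2·(-2)^k = 3·2^{k+1} − (-2)^{k+1}.
So the formula holds for k+1, and by induction f_m = 3·2^m − (-2)^m for all m ≥ 1.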